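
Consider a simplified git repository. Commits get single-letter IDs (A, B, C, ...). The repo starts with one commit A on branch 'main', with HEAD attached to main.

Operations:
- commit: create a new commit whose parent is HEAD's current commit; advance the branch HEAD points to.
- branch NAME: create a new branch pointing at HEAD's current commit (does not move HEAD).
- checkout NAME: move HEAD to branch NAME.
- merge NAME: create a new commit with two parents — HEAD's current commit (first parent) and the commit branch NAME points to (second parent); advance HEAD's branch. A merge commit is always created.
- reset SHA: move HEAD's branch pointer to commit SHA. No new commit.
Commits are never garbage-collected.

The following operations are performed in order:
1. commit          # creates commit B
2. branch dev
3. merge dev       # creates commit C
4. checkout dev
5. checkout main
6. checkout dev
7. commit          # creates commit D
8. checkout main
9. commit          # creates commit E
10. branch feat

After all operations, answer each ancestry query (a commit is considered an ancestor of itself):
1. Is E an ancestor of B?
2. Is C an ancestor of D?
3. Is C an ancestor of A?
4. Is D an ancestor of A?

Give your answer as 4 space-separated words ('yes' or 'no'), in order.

Answer: no no no no

Derivation:
After op 1 (commit): HEAD=main@B [main=B]
After op 2 (branch): HEAD=main@B [dev=B main=B]
After op 3 (merge): HEAD=main@C [dev=B main=C]
After op 4 (checkout): HEAD=dev@B [dev=B main=C]
After op 5 (checkout): HEAD=main@C [dev=B main=C]
After op 6 (checkout): HEAD=dev@B [dev=B main=C]
After op 7 (commit): HEAD=dev@D [dev=D main=C]
After op 8 (checkout): HEAD=main@C [dev=D main=C]
After op 9 (commit): HEAD=main@E [dev=D main=E]
After op 10 (branch): HEAD=main@E [dev=D feat=E main=E]
ancestors(B) = {A,B}; E in? no
ancestors(D) = {A,B,D}; C in? no
ancestors(A) = {A}; C in? no
ancestors(A) = {A}; D in? no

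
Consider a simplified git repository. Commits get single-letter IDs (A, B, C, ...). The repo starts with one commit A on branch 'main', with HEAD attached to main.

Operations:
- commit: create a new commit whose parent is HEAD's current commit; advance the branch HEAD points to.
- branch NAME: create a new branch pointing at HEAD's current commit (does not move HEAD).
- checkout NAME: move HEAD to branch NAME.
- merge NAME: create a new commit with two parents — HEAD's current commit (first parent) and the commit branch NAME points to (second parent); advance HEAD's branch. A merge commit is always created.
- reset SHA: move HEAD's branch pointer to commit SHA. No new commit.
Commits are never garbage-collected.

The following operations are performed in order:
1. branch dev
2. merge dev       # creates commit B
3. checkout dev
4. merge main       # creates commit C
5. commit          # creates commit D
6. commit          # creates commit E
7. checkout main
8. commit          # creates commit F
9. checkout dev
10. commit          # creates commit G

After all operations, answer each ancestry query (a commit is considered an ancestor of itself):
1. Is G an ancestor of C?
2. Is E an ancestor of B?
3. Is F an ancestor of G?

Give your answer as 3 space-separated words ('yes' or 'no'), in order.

After op 1 (branch): HEAD=main@A [dev=A main=A]
After op 2 (merge): HEAD=main@B [dev=A main=B]
After op 3 (checkout): HEAD=dev@A [dev=A main=B]
After op 4 (merge): HEAD=dev@C [dev=C main=B]
After op 5 (commit): HEAD=dev@D [dev=D main=B]
After op 6 (commit): HEAD=dev@E [dev=E main=B]
After op 7 (checkout): HEAD=main@B [dev=E main=B]
After op 8 (commit): HEAD=main@F [dev=E main=F]
After op 9 (checkout): HEAD=dev@E [dev=E main=F]
After op 10 (commit): HEAD=dev@G [dev=G main=F]
ancestors(C) = {A,B,C}; G in? no
ancestors(B) = {A,B}; E in? no
ancestors(G) = {A,B,C,D,E,G}; F in? no

Answer: no no no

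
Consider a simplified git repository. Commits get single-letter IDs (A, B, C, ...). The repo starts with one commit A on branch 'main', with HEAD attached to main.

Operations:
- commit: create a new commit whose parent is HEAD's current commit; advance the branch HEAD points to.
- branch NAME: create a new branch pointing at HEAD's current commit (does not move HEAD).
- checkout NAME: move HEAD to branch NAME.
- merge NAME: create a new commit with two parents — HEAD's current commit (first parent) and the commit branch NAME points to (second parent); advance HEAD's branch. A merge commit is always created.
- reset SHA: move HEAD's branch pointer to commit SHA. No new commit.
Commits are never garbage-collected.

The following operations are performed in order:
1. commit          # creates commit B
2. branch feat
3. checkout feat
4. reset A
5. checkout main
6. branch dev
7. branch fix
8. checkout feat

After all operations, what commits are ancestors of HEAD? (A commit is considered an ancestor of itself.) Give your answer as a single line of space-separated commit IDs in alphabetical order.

Answer: A

Derivation:
After op 1 (commit): HEAD=main@B [main=B]
After op 2 (branch): HEAD=main@B [feat=B main=B]
After op 3 (checkout): HEAD=feat@B [feat=B main=B]
After op 4 (reset): HEAD=feat@A [feat=A main=B]
After op 5 (checkout): HEAD=main@B [feat=A main=B]
After op 6 (branch): HEAD=main@B [dev=B feat=A main=B]
After op 7 (branch): HEAD=main@B [dev=B feat=A fix=B main=B]
After op 8 (checkout): HEAD=feat@A [dev=B feat=A fix=B main=B]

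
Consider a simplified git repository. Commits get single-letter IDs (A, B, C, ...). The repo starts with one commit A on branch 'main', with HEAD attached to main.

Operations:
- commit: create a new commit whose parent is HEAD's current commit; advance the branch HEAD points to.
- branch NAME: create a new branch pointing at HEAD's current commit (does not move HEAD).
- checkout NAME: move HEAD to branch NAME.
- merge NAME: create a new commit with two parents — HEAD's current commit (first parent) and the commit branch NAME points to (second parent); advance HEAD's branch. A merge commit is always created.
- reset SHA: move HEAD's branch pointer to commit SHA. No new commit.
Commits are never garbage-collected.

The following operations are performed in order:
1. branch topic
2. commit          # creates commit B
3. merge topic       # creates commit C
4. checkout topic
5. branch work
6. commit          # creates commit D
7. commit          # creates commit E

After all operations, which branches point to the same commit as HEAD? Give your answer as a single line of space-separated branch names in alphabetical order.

Answer: topic

Derivation:
After op 1 (branch): HEAD=main@A [main=A topic=A]
After op 2 (commit): HEAD=main@B [main=B topic=A]
After op 3 (merge): HEAD=main@C [main=C topic=A]
After op 4 (checkout): HEAD=topic@A [main=C topic=A]
After op 5 (branch): HEAD=topic@A [main=C topic=A work=A]
After op 6 (commit): HEAD=topic@D [main=C topic=D work=A]
After op 7 (commit): HEAD=topic@E [main=C topic=E work=A]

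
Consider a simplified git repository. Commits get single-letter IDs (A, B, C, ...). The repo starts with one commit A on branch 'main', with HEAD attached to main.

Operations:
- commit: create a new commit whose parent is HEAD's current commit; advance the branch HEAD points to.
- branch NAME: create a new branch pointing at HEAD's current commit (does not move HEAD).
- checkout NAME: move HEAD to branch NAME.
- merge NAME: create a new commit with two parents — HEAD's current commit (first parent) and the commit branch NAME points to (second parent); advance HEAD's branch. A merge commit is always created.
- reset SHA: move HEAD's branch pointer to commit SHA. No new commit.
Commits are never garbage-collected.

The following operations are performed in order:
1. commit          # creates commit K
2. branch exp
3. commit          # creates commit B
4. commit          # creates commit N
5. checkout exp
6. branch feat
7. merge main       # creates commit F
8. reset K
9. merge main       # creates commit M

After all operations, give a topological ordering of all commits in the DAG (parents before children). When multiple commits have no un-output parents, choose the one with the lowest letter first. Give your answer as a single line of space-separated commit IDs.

Answer: A K B N F M

Derivation:
After op 1 (commit): HEAD=main@K [main=K]
After op 2 (branch): HEAD=main@K [exp=K main=K]
After op 3 (commit): HEAD=main@B [exp=K main=B]
After op 4 (commit): HEAD=main@N [exp=K main=N]
After op 5 (checkout): HEAD=exp@K [exp=K main=N]
After op 6 (branch): HEAD=exp@K [exp=K feat=K main=N]
After op 7 (merge): HEAD=exp@F [exp=F feat=K main=N]
After op 8 (reset): HEAD=exp@K [exp=K feat=K main=N]
After op 9 (merge): HEAD=exp@M [exp=M feat=K main=N]
commit A: parents=[]
commit B: parents=['K']
commit F: parents=['K', 'N']
commit K: parents=['A']
commit M: parents=['K', 'N']
commit N: parents=['B']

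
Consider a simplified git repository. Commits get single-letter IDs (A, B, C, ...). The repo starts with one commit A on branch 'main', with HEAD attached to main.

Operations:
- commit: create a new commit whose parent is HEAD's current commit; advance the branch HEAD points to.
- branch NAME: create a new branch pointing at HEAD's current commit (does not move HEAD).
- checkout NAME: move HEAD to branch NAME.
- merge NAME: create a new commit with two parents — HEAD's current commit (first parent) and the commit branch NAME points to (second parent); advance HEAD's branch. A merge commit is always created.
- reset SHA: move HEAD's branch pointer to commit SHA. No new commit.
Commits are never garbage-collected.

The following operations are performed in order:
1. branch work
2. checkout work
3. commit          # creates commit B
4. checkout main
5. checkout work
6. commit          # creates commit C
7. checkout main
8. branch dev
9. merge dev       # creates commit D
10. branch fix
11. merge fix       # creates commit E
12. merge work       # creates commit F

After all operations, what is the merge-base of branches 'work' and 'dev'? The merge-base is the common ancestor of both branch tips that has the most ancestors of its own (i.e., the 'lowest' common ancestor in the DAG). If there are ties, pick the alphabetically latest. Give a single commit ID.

Answer: A

Derivation:
After op 1 (branch): HEAD=main@A [main=A work=A]
After op 2 (checkout): HEAD=work@A [main=A work=A]
After op 3 (commit): HEAD=work@B [main=A work=B]
After op 4 (checkout): HEAD=main@A [main=A work=B]
After op 5 (checkout): HEAD=work@B [main=A work=B]
After op 6 (commit): HEAD=work@C [main=A work=C]
After op 7 (checkout): HEAD=main@A [main=A work=C]
After op 8 (branch): HEAD=main@A [dev=A main=A work=C]
After op 9 (merge): HEAD=main@D [dev=A main=D work=C]
After op 10 (branch): HEAD=main@D [dev=A fix=D main=D work=C]
After op 11 (merge): HEAD=main@E [dev=A fix=D main=E work=C]
After op 12 (merge): HEAD=main@F [dev=A fix=D main=F work=C]
ancestors(work=C): ['A', 'B', 'C']
ancestors(dev=A): ['A']
common: ['A']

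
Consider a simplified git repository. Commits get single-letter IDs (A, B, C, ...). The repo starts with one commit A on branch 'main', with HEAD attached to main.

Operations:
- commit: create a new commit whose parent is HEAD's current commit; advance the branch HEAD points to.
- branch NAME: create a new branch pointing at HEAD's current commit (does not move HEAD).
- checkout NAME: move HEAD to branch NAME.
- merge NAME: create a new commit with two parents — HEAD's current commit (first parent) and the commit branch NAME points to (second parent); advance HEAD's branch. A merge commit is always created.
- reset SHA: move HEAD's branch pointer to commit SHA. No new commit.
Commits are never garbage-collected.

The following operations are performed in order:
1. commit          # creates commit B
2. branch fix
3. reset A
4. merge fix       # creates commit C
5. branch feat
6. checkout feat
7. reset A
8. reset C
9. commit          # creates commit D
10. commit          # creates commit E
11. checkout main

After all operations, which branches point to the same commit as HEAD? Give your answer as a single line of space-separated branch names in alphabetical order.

After op 1 (commit): HEAD=main@B [main=B]
After op 2 (branch): HEAD=main@B [fix=B main=B]
After op 3 (reset): HEAD=main@A [fix=B main=A]
After op 4 (merge): HEAD=main@C [fix=B main=C]
After op 5 (branch): HEAD=main@C [feat=C fix=B main=C]
After op 6 (checkout): HEAD=feat@C [feat=C fix=B main=C]
After op 7 (reset): HEAD=feat@A [feat=A fix=B main=C]
After op 8 (reset): HEAD=feat@C [feat=C fix=B main=C]
After op 9 (commit): HEAD=feat@D [feat=D fix=B main=C]
After op 10 (commit): HEAD=feat@E [feat=E fix=B main=C]
After op 11 (checkout): HEAD=main@C [feat=E fix=B main=C]

Answer: main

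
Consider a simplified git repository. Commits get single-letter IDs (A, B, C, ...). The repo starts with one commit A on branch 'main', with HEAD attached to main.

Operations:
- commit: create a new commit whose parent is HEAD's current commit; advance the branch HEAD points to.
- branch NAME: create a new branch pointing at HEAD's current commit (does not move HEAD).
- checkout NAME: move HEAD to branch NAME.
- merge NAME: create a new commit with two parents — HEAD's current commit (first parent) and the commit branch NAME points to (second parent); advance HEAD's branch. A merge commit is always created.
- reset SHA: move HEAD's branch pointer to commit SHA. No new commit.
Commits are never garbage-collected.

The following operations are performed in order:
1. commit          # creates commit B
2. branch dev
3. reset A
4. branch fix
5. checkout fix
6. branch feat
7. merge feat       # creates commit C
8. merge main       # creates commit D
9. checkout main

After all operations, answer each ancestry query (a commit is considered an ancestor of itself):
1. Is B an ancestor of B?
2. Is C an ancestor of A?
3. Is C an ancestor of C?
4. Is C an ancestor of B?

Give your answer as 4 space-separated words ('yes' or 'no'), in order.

After op 1 (commit): HEAD=main@B [main=B]
After op 2 (branch): HEAD=main@B [dev=B main=B]
After op 3 (reset): HEAD=main@A [dev=B main=A]
After op 4 (branch): HEAD=main@A [dev=B fix=A main=A]
After op 5 (checkout): HEAD=fix@A [dev=B fix=A main=A]
After op 6 (branch): HEAD=fix@A [dev=B feat=A fix=A main=A]
After op 7 (merge): HEAD=fix@C [dev=B feat=A fix=C main=A]
After op 8 (merge): HEAD=fix@D [dev=B feat=A fix=D main=A]
After op 9 (checkout): HEAD=main@A [dev=B feat=A fix=D main=A]
ancestors(B) = {A,B}; B in? yes
ancestors(A) = {A}; C in? no
ancestors(C) = {A,C}; C in? yes
ancestors(B) = {A,B}; C in? no

Answer: yes no yes no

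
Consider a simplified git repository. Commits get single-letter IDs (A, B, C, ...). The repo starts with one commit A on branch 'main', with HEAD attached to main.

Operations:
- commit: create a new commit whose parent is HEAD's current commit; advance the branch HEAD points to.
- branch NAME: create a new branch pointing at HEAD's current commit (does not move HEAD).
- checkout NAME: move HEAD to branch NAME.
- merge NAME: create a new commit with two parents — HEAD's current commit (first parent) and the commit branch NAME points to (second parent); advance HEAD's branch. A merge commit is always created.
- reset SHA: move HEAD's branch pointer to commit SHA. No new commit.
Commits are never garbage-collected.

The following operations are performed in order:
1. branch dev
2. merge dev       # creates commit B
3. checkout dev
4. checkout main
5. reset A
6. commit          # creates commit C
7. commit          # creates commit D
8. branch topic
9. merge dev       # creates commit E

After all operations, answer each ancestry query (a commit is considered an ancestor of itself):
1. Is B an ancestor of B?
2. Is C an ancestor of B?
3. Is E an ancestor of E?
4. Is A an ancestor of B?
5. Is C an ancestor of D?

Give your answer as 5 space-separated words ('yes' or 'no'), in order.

Answer: yes no yes yes yes

Derivation:
After op 1 (branch): HEAD=main@A [dev=A main=A]
After op 2 (merge): HEAD=main@B [dev=A main=B]
After op 3 (checkout): HEAD=dev@A [dev=A main=B]
After op 4 (checkout): HEAD=main@B [dev=A main=B]
After op 5 (reset): HEAD=main@A [dev=A main=A]
After op 6 (commit): HEAD=main@C [dev=A main=C]
After op 7 (commit): HEAD=main@D [dev=A main=D]
After op 8 (branch): HEAD=main@D [dev=A main=D topic=D]
After op 9 (merge): HEAD=main@E [dev=A main=E topic=D]
ancestors(B) = {A,B}; B in? yes
ancestors(B) = {A,B}; C in? no
ancestors(E) = {A,C,D,E}; E in? yes
ancestors(B) = {A,B}; A in? yes
ancestors(D) = {A,C,D}; C in? yes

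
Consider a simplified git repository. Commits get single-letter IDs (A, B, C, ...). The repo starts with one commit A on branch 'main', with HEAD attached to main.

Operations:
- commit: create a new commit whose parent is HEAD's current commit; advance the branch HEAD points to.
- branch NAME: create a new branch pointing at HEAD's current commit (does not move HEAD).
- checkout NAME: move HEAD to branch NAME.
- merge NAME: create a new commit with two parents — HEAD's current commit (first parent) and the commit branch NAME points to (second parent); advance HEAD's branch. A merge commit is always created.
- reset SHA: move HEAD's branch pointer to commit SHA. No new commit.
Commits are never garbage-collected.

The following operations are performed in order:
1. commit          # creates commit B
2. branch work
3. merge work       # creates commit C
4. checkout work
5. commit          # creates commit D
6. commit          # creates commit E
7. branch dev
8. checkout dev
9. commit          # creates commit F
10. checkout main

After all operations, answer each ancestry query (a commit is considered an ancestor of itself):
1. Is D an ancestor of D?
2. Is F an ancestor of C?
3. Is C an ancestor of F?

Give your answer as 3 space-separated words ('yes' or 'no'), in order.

Answer: yes no no

Derivation:
After op 1 (commit): HEAD=main@B [main=B]
After op 2 (branch): HEAD=main@B [main=B work=B]
After op 3 (merge): HEAD=main@C [main=C work=B]
After op 4 (checkout): HEAD=work@B [main=C work=B]
After op 5 (commit): HEAD=work@D [main=C work=D]
After op 6 (commit): HEAD=work@E [main=C work=E]
After op 7 (branch): HEAD=work@E [dev=E main=C work=E]
After op 8 (checkout): HEAD=dev@E [dev=E main=C work=E]
After op 9 (commit): HEAD=dev@F [dev=F main=C work=E]
After op 10 (checkout): HEAD=main@C [dev=F main=C work=E]
ancestors(D) = {A,B,D}; D in? yes
ancestors(C) = {A,B,C}; F in? no
ancestors(F) = {A,B,D,E,F}; C in? no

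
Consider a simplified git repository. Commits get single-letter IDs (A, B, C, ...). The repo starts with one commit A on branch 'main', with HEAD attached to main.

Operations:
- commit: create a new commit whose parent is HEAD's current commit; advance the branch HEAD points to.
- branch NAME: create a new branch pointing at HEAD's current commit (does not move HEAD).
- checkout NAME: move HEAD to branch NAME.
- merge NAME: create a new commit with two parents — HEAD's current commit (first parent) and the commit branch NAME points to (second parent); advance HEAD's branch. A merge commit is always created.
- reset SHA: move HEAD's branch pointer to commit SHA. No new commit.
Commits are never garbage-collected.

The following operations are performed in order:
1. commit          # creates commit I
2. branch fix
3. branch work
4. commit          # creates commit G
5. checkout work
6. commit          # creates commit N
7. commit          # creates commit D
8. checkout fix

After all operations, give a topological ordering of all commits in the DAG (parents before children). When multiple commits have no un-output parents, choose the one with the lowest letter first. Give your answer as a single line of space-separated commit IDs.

After op 1 (commit): HEAD=main@I [main=I]
After op 2 (branch): HEAD=main@I [fix=I main=I]
After op 3 (branch): HEAD=main@I [fix=I main=I work=I]
After op 4 (commit): HEAD=main@G [fix=I main=G work=I]
After op 5 (checkout): HEAD=work@I [fix=I main=G work=I]
After op 6 (commit): HEAD=work@N [fix=I main=G work=N]
After op 7 (commit): HEAD=work@D [fix=I main=G work=D]
After op 8 (checkout): HEAD=fix@I [fix=I main=G work=D]
commit A: parents=[]
commit D: parents=['N']
commit G: parents=['I']
commit I: parents=['A']
commit N: parents=['I']

Answer: A I G N D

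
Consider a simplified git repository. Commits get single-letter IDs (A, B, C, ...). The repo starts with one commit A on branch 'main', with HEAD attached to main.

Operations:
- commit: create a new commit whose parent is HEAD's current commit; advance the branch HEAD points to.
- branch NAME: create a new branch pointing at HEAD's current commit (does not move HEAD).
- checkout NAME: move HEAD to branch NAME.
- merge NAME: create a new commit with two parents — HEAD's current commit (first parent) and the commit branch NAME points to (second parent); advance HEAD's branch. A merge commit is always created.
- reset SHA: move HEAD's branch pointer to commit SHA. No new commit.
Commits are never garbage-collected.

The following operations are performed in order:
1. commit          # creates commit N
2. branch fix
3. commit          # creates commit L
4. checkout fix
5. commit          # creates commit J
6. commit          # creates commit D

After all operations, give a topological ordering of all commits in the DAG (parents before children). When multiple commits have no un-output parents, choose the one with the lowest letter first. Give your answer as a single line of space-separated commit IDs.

Answer: A N J D L

Derivation:
After op 1 (commit): HEAD=main@N [main=N]
After op 2 (branch): HEAD=main@N [fix=N main=N]
After op 3 (commit): HEAD=main@L [fix=N main=L]
After op 4 (checkout): HEAD=fix@N [fix=N main=L]
After op 5 (commit): HEAD=fix@J [fix=J main=L]
After op 6 (commit): HEAD=fix@D [fix=D main=L]
commit A: parents=[]
commit D: parents=['J']
commit J: parents=['N']
commit L: parents=['N']
commit N: parents=['A']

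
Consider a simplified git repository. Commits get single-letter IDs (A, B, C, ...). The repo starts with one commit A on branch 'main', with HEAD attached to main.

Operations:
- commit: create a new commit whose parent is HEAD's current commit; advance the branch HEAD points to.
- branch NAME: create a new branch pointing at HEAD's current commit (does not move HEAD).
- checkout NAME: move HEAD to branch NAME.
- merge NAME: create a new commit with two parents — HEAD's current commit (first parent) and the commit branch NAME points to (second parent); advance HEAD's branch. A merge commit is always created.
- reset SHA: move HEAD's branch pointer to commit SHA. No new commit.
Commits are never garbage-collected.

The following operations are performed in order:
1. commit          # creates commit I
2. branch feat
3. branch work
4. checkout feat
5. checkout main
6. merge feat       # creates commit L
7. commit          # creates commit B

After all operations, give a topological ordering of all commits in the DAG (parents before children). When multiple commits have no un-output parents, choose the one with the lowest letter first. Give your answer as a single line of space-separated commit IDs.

After op 1 (commit): HEAD=main@I [main=I]
After op 2 (branch): HEAD=main@I [feat=I main=I]
After op 3 (branch): HEAD=main@I [feat=I main=I work=I]
After op 4 (checkout): HEAD=feat@I [feat=I main=I work=I]
After op 5 (checkout): HEAD=main@I [feat=I main=I work=I]
After op 6 (merge): HEAD=main@L [feat=I main=L work=I]
After op 7 (commit): HEAD=main@B [feat=I main=B work=I]
commit A: parents=[]
commit B: parents=['L']
commit I: parents=['A']
commit L: parents=['I', 'I']

Answer: A I L B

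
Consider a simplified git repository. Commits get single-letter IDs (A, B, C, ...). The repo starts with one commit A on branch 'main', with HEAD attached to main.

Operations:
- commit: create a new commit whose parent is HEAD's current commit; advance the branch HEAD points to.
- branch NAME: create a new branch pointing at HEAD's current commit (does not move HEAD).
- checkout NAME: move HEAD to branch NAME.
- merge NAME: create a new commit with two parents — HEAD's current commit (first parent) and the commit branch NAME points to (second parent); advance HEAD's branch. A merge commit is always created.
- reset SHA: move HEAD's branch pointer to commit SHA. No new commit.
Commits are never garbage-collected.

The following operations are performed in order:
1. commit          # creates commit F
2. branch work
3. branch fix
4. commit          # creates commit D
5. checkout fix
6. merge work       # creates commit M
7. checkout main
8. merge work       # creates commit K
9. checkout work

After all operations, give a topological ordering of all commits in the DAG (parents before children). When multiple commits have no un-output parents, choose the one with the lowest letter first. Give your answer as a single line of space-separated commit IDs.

After op 1 (commit): HEAD=main@F [main=F]
After op 2 (branch): HEAD=main@F [main=F work=F]
After op 3 (branch): HEAD=main@F [fix=F main=F work=F]
After op 4 (commit): HEAD=main@D [fix=F main=D work=F]
After op 5 (checkout): HEAD=fix@F [fix=F main=D work=F]
After op 6 (merge): HEAD=fix@M [fix=M main=D work=F]
After op 7 (checkout): HEAD=main@D [fix=M main=D work=F]
After op 8 (merge): HEAD=main@K [fix=M main=K work=F]
After op 9 (checkout): HEAD=work@F [fix=M main=K work=F]
commit A: parents=[]
commit D: parents=['F']
commit F: parents=['A']
commit K: parents=['D', 'F']
commit M: parents=['F', 'F']

Answer: A F D K M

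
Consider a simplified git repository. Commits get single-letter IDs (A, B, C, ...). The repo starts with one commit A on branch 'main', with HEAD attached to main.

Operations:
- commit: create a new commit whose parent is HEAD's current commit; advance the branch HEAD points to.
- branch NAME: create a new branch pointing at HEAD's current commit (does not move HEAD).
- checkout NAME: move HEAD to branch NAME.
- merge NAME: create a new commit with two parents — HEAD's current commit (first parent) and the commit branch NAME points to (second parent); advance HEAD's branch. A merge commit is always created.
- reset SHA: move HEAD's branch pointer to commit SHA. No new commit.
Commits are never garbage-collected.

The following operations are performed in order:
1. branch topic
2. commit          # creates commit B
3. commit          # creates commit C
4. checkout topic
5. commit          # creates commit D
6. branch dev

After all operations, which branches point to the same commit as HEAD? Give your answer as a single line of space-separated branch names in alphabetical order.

Answer: dev topic

Derivation:
After op 1 (branch): HEAD=main@A [main=A topic=A]
After op 2 (commit): HEAD=main@B [main=B topic=A]
After op 3 (commit): HEAD=main@C [main=C topic=A]
After op 4 (checkout): HEAD=topic@A [main=C topic=A]
After op 5 (commit): HEAD=topic@D [main=C topic=D]
After op 6 (branch): HEAD=topic@D [dev=D main=C topic=D]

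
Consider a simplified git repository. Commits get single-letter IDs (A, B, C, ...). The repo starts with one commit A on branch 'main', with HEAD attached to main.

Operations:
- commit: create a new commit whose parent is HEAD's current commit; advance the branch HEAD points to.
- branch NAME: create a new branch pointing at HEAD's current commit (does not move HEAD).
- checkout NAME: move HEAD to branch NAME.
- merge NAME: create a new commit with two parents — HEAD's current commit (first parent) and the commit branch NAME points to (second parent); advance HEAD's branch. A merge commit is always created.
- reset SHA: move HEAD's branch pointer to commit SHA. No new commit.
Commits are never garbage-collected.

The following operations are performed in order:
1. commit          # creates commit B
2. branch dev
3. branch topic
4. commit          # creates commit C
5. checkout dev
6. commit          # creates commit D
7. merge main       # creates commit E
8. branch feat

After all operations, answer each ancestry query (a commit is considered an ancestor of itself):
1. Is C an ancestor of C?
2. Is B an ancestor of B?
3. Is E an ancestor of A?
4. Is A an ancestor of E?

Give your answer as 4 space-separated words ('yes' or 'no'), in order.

Answer: yes yes no yes

Derivation:
After op 1 (commit): HEAD=main@B [main=B]
After op 2 (branch): HEAD=main@B [dev=B main=B]
After op 3 (branch): HEAD=main@B [dev=B main=B topic=B]
After op 4 (commit): HEAD=main@C [dev=B main=C topic=B]
After op 5 (checkout): HEAD=dev@B [dev=B main=C topic=B]
After op 6 (commit): HEAD=dev@D [dev=D main=C topic=B]
After op 7 (merge): HEAD=dev@E [dev=E main=C topic=B]
After op 8 (branch): HEAD=dev@E [dev=E feat=E main=C topic=B]
ancestors(C) = {A,B,C}; C in? yes
ancestors(B) = {A,B}; B in? yes
ancestors(A) = {A}; E in? no
ancestors(E) = {A,B,C,D,E}; A in? yes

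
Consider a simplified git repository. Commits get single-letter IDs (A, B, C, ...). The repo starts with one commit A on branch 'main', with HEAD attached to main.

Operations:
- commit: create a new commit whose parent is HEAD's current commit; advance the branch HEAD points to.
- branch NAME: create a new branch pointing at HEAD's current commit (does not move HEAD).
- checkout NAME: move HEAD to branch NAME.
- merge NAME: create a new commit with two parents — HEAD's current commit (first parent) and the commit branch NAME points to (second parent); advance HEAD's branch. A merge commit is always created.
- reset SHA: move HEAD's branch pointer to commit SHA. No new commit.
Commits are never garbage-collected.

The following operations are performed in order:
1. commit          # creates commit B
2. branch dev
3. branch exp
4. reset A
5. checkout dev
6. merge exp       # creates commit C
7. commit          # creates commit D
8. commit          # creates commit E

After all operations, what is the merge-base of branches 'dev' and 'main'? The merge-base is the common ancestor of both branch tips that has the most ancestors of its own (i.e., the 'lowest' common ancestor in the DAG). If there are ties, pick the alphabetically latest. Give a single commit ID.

Answer: A

Derivation:
After op 1 (commit): HEAD=main@B [main=B]
After op 2 (branch): HEAD=main@B [dev=B main=B]
After op 3 (branch): HEAD=main@B [dev=B exp=B main=B]
After op 4 (reset): HEAD=main@A [dev=B exp=B main=A]
After op 5 (checkout): HEAD=dev@B [dev=B exp=B main=A]
After op 6 (merge): HEAD=dev@C [dev=C exp=B main=A]
After op 7 (commit): HEAD=dev@D [dev=D exp=B main=A]
After op 8 (commit): HEAD=dev@E [dev=E exp=B main=A]
ancestors(dev=E): ['A', 'B', 'C', 'D', 'E']
ancestors(main=A): ['A']
common: ['A']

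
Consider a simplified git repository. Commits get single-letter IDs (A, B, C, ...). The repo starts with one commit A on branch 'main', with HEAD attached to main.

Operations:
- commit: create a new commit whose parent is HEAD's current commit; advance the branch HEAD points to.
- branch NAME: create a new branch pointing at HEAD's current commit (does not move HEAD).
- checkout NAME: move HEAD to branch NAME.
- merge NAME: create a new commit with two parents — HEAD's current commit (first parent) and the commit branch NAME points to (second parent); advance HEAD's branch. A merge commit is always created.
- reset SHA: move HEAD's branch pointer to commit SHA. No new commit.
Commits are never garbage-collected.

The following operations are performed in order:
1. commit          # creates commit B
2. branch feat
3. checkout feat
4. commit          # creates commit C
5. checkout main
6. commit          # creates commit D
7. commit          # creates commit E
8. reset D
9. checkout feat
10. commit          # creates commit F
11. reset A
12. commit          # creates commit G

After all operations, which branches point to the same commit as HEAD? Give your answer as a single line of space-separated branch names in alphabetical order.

After op 1 (commit): HEAD=main@B [main=B]
After op 2 (branch): HEAD=main@B [feat=B main=B]
After op 3 (checkout): HEAD=feat@B [feat=B main=B]
After op 4 (commit): HEAD=feat@C [feat=C main=B]
After op 5 (checkout): HEAD=main@B [feat=C main=B]
After op 6 (commit): HEAD=main@D [feat=C main=D]
After op 7 (commit): HEAD=main@E [feat=C main=E]
After op 8 (reset): HEAD=main@D [feat=C main=D]
After op 9 (checkout): HEAD=feat@C [feat=C main=D]
After op 10 (commit): HEAD=feat@F [feat=F main=D]
After op 11 (reset): HEAD=feat@A [feat=A main=D]
After op 12 (commit): HEAD=feat@G [feat=G main=D]

Answer: feat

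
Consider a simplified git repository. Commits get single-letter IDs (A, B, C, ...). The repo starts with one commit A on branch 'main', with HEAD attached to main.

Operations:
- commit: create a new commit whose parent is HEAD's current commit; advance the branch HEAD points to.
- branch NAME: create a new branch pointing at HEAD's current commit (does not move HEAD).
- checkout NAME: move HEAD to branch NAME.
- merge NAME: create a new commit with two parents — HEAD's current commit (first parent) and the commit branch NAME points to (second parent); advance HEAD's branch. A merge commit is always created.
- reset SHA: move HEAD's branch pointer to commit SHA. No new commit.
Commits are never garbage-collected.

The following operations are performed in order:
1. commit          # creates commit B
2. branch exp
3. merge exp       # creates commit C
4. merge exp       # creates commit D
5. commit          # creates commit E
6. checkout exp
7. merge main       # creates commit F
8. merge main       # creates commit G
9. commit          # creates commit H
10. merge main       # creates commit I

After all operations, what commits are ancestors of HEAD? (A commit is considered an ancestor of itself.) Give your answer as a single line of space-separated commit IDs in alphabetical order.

After op 1 (commit): HEAD=main@B [main=B]
After op 2 (branch): HEAD=main@B [exp=B main=B]
After op 3 (merge): HEAD=main@C [exp=B main=C]
After op 4 (merge): HEAD=main@D [exp=B main=D]
After op 5 (commit): HEAD=main@E [exp=B main=E]
After op 6 (checkout): HEAD=exp@B [exp=B main=E]
After op 7 (merge): HEAD=exp@F [exp=F main=E]
After op 8 (merge): HEAD=exp@G [exp=G main=E]
After op 9 (commit): HEAD=exp@H [exp=H main=E]
After op 10 (merge): HEAD=exp@I [exp=I main=E]

Answer: A B C D E F G H I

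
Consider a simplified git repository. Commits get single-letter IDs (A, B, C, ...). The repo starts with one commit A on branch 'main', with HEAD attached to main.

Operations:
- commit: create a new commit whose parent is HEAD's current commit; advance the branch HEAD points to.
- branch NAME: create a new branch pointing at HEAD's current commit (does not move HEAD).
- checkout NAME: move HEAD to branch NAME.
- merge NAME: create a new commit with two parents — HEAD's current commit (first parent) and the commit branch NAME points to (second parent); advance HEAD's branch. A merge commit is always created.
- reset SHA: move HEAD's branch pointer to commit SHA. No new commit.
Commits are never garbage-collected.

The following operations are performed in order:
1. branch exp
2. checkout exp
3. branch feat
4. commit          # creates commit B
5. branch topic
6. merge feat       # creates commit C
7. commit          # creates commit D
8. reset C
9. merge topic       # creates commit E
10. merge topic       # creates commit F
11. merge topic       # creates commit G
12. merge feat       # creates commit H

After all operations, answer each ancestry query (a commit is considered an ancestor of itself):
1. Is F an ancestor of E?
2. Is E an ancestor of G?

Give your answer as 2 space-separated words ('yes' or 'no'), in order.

Answer: no yes

Derivation:
After op 1 (branch): HEAD=main@A [exp=A main=A]
After op 2 (checkout): HEAD=exp@A [exp=A main=A]
After op 3 (branch): HEAD=exp@A [exp=A feat=A main=A]
After op 4 (commit): HEAD=exp@B [exp=B feat=A main=A]
After op 5 (branch): HEAD=exp@B [exp=B feat=A main=A topic=B]
After op 6 (merge): HEAD=exp@C [exp=C feat=A main=A topic=B]
After op 7 (commit): HEAD=exp@D [exp=D feat=A main=A topic=B]
After op 8 (reset): HEAD=exp@C [exp=C feat=A main=A topic=B]
After op 9 (merge): HEAD=exp@E [exp=E feat=A main=A topic=B]
After op 10 (merge): HEAD=exp@F [exp=F feat=A main=A topic=B]
After op 11 (merge): HEAD=exp@G [exp=G feat=A main=A topic=B]
After op 12 (merge): HEAD=exp@H [exp=H feat=A main=A topic=B]
ancestors(E) = {A,B,C,E}; F in? no
ancestors(G) = {A,B,C,E,F,G}; E in? yes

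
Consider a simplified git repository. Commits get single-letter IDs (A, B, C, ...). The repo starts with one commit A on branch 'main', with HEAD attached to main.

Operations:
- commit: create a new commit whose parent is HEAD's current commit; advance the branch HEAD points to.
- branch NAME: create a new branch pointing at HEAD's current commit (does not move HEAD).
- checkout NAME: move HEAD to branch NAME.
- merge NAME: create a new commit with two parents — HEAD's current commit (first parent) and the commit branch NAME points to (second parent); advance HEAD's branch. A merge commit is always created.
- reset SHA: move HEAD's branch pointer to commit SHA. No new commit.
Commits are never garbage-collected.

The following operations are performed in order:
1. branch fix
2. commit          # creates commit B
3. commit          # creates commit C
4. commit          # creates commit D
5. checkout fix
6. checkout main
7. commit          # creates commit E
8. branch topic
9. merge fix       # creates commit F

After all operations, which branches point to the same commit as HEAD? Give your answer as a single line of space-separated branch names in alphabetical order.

After op 1 (branch): HEAD=main@A [fix=A main=A]
After op 2 (commit): HEAD=main@B [fix=A main=B]
After op 3 (commit): HEAD=main@C [fix=A main=C]
After op 4 (commit): HEAD=main@D [fix=A main=D]
After op 5 (checkout): HEAD=fix@A [fix=A main=D]
After op 6 (checkout): HEAD=main@D [fix=A main=D]
After op 7 (commit): HEAD=main@E [fix=A main=E]
After op 8 (branch): HEAD=main@E [fix=A main=E topic=E]
After op 9 (merge): HEAD=main@F [fix=A main=F topic=E]

Answer: main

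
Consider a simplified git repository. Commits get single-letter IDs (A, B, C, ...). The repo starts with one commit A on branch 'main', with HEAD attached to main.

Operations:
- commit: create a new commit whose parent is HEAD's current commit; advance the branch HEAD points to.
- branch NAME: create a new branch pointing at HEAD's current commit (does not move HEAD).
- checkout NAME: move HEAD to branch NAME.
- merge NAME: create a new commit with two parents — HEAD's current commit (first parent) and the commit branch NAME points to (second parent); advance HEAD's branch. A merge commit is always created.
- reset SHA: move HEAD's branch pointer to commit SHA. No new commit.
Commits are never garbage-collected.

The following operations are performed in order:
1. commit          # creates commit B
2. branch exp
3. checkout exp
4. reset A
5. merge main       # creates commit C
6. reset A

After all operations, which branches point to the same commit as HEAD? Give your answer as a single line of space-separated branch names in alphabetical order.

Answer: exp

Derivation:
After op 1 (commit): HEAD=main@B [main=B]
After op 2 (branch): HEAD=main@B [exp=B main=B]
After op 3 (checkout): HEAD=exp@B [exp=B main=B]
After op 4 (reset): HEAD=exp@A [exp=A main=B]
After op 5 (merge): HEAD=exp@C [exp=C main=B]
After op 6 (reset): HEAD=exp@A [exp=A main=B]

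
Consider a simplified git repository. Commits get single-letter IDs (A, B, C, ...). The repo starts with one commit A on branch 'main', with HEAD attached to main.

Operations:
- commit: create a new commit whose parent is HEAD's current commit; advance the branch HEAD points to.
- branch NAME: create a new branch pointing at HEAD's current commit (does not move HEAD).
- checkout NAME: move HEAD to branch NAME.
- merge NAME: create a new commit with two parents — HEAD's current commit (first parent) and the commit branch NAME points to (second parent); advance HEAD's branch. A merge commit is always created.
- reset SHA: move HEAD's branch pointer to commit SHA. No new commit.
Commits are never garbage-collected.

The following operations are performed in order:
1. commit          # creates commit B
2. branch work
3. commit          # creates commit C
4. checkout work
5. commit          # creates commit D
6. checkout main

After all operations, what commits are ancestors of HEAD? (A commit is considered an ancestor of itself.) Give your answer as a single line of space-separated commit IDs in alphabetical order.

Answer: A B C

Derivation:
After op 1 (commit): HEAD=main@B [main=B]
After op 2 (branch): HEAD=main@B [main=B work=B]
After op 3 (commit): HEAD=main@C [main=C work=B]
After op 4 (checkout): HEAD=work@B [main=C work=B]
After op 5 (commit): HEAD=work@D [main=C work=D]
After op 6 (checkout): HEAD=main@C [main=C work=D]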